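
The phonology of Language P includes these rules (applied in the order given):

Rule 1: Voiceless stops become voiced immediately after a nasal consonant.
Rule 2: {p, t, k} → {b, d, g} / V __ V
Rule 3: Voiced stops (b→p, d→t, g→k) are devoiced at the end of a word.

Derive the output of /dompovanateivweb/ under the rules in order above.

dombovanadeivwep

Rule 1 (post-nasal voicing): /p/ is a voiceless stop immediately after the nasal /m/, so it voices to [b]. /dompovanateivweb/ → dombovanateivweb.
Rule 2 (intervocalic voicing): /t/ is a voiceless stop between vowels /a/ and /e/, so it voices to [d]. /dombovanateivweb/ → dombovanadeivweb.
Rule 3 (final devoicing): /b/ is a voiced stop in word-final position, so it devoices to [p]. /dombovanadeivweb/ → dombovanadeivwep.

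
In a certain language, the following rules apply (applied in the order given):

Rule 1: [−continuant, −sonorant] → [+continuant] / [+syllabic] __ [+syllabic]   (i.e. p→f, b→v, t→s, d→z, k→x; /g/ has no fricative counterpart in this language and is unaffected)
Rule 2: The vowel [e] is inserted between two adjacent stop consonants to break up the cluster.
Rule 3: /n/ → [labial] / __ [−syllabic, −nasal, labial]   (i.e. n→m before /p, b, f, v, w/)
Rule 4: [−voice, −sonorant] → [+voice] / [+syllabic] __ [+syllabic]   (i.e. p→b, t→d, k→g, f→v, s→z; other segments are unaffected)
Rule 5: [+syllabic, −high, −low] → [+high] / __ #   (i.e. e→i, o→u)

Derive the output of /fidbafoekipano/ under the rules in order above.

fidebavoexivanu

Rule 1 (intervocalic spirantization): /k/ is a stop between vowels /e/ and /i/, so it spirantizes to the fricative [x]. /p/ is a stop between vowels /i/ and /a/, so it spirantizes to the fricative [f]. /fidbafoekipano/ → fidbafoexifano.
Rule 2 (stop-cluster e-epenthesis): /d/ and /b/ form a stop–stop cluster, so [e] is inserted between them. /fidbafoexifano/ → fidebafoexifano.
Rule 3 (nasal place assimilation): no segment meets the environment; /fidebafoexifano/ is unchanged.
Rule 4 (intervocalic voicing): /f/ is a voiceless obstruent between vowels /a/ and /o/, so it voices to [v]. /f/ is a voiceless obstruent between vowels /i/ and /a/, so it voices to [v]. /fidebafoexifano/ → fidebavoexivano.
Rule 5 (final vowel raising): /o/ is a mid vowel in word-final position, so it raises to [u]. /fidebavoexivano/ → fidebavoexivanu.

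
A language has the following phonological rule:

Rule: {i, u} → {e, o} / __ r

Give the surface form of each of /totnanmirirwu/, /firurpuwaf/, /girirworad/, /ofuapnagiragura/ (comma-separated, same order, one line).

totnanmererwu, ferorpuwaf, gererworad, ofuapnageragora

/totnanmirirwu/: /i/ is a high vowel immediately before /r/, so it lowers to [e]. /i/ is a high vowel immediately before /r/, so it lowers to [e]. → [totnanmererwu].
/firurpuwaf/: /i/ is a high vowel immediately before /r/, so it lowers to [e]. /u/ is a high vowel immediately before /r/, so it lowers to [o]. → [ferorpuwaf].
/girirworad/: /i/ is a high vowel immediately before /r/, so it lowers to [e]. /i/ is a high vowel immediately before /r/, so it lowers to [e]. → [gererworad].
/ofuapnagiragura/: /i/ is a high vowel immediately before /r/, so it lowers to [e]. /u/ is a high vowel immediately before /r/, so it lowers to [o]. → [ofuapnageragora].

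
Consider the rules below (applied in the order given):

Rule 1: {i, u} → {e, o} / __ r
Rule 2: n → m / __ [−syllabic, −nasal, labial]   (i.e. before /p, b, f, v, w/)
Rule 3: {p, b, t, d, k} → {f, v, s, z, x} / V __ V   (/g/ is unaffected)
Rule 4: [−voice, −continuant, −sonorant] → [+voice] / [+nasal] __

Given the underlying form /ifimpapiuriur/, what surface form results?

Rule 1 (pre-rhotic lowering): /u/ is a high vowel immediately before /r/, so it lowers to [o]. /u/ is a high vowel immediately before /r/, so it lowers to [o]. /ifimpapiuriur/ → ifimpapiorior.
Rule 2 (nasal place assimilation): no segment meets the environment; /ifimpapiorior/ is unchanged.
Rule 3 (intervocalic spirantization): /p/ is a stop between vowels /a/ and /i/, so it spirantizes to the fricative [f]. /ifimpapiorior/ → ifimpafiorior.
Rule 4 (post-nasal voicing): /p/ is a voiceless stop immediately after the nasal /m/, so it voices to [b]. /ifimpafiorior/ → ifimbafiorior.

ifimbafiorior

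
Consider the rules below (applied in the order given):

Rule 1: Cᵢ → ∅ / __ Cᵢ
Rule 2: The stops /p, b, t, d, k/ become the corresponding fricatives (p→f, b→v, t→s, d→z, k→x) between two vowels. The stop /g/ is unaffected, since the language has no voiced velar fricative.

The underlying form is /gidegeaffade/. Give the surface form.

Rule 1 (degemination): /ff/ is a geminate; the first /f/ deletes. /gidegeaffade/ → gidegeafade.
Rule 2 (intervocalic spirantization): /d/ is a stop between vowels /i/ and /e/, so it spirantizes to the fricative [z]. /d/ is a stop between vowels /a/ and /e/, so it spirantizes to the fricative [z]. /gidegeafade/ → gizegeafaze.

gizegeafaze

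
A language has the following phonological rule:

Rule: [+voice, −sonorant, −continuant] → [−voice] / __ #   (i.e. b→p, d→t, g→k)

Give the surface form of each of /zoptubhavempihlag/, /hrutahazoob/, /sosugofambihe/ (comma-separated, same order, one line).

zoptubhavempihlak, hrutahazoop, sosugofambihe

/zoptubhavempihlag/: /g/ is a voiced stop in word-final position, so it devoices to [k]. → [zoptubhavempihlak].
/hrutahazoob/: /b/ is a voiced stop in word-final position, so it devoices to [p]. → [hrutahazoop].
/sosugofambihe/: the rule's environment is not met; surfaces unchanged as [sosugofambihe].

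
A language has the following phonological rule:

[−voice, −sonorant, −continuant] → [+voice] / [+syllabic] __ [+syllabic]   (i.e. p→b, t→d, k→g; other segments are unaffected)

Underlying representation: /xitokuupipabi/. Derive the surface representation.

xidoguubibabi

/t/ is a voiceless stop between vowels /i/ and /o/, so it voices to [d].
/k/ is a voiceless stop between vowels /o/ and /u/, so it voices to [g].
/p/ is a voiceless stop between vowels /u/ and /i/, so it voices to [b].
/p/ is a voiceless stop between vowels /i/ and /a/, so it voices to [b].
Surface form: [xidoguubibabi].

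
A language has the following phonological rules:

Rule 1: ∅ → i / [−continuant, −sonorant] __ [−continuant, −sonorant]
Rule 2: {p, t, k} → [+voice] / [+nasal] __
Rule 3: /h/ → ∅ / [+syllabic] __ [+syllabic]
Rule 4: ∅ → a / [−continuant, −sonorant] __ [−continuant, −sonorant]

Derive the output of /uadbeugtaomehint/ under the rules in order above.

uadibeugitaomeind

Rule 1 (stop-cluster i-epenthesis): /d/ and /b/ form a stop–stop cluster, so [i] is inserted between them. /g/ and /t/ form a stop–stop cluster, so [i] is inserted between them. /uadbeugtaomehint/ → uadibeugitaomehint.
Rule 2 (post-nasal voicing): /t/ is a voiceless stop immediately after the nasal /n/, so it voices to [d]. /uadibeugitaomehint/ → uadibeugitaomehind.
Rule 3 (intervocalic h-deletion): /h/ occurs between vowels /e/ and /i/, so it deletes. /uadibeugitaomehind/ → uadibeugitaomeind.
Rule 4 (stop-cluster a-epenthesis): no segment meets the environment; /uadibeugitaomeind/ is unchanged.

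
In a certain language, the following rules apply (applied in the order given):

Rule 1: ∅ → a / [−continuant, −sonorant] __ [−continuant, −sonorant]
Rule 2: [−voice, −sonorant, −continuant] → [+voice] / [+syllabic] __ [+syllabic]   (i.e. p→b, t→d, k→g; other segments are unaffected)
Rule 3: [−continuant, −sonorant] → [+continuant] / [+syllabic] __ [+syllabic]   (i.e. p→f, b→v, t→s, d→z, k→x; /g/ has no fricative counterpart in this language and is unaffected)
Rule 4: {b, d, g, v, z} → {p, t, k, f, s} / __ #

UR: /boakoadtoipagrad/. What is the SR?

Rule 1 (stop-cluster a-epenthesis): /d/ and /t/ form a stop–stop cluster, so [a] is inserted between them. /boakoadtoipagrad/ → boakoadatoipagrad.
Rule 2 (intervocalic voicing): /k/ is a voiceless stop between vowels /a/ and /o/, so it voices to [g]. /t/ is a voiceless stop between vowels /a/ and /o/, so it voices to [d]. /p/ is a voiceless stop between vowels /i/ and /a/, so it voices to [b]. /boakoadatoipagrad/ → boagoadadoibagrad.
Rule 3 (intervocalic spirantization): /d/ is a stop between vowels /a/ and /a/, so it spirantizes to the fricative [z]. /d/ is a stop between vowels /a/ and /o/, so it spirantizes to the fricative [z]. /b/ is a stop between vowels /i/ and /a/, so it spirantizes to the fricative [v]. /boagoadadoibagrad/ → boagoazazoivagrad.
Rule 4 (final devoicing): /d/ is a voiced obstruent in word-final position, so it devoices to [t]. /boagoazazoivagrad/ → boagoazazoivagrat.

boagoazazoivagrat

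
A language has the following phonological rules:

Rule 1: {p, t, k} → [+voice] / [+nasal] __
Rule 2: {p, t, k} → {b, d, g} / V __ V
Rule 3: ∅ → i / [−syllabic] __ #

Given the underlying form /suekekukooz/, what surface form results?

suegegugoozi

Rule 1 (post-nasal voicing): no segment meets the environment; /suekekukooz/ is unchanged.
Rule 2 (intervocalic voicing): /k/ is a voiceless stop between vowels /e/ and /e/, so it voices to [g]. /k/ is a voiceless stop between vowels /e/ and /u/, so it voices to [g]. /k/ is a voiceless stop between vowels /u/ and /o/, so it voices to [g]. /suekekukooz/ → suegegugooz.
Rule 3 (final i-epenthesis): the form ends in the consonant /z/, so [i] is inserted word-finally. /suegegugooz/ → suegegugoozi.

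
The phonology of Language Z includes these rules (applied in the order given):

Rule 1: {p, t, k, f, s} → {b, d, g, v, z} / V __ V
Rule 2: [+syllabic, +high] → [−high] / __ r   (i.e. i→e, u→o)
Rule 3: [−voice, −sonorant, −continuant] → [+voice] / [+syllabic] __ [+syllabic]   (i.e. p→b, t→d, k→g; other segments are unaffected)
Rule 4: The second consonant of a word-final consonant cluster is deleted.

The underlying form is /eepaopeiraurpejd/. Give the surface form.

Rule 1 (intervocalic voicing): /p/ is a voiceless obstruent between vowels /e/ and /a/, so it voices to [b]. /p/ is a voiceless obstruent between vowels /o/ and /e/, so it voices to [b]. /eepaopeiraurpejd/ → eebaobeiraurpejd.
Rule 2 (pre-rhotic lowering): /i/ is a high vowel immediately before /r/, so it lowers to [e]. /u/ is a high vowel immediately before /r/, so it lowers to [o]. /eebaobeiraurpejd/ → eebaobeeraorpejd.
Rule 3 (intervocalic voicing): no segment meets the environment; /eebaobeeraorpejd/ is unchanged.
Rule 4 (final cluster simplification): /d/ is the second consonant of a word-final cluster /jd/, so it deletes. /eebaobeeraorpejd/ → eebaobeeraorpej.

eebaobeeraorpej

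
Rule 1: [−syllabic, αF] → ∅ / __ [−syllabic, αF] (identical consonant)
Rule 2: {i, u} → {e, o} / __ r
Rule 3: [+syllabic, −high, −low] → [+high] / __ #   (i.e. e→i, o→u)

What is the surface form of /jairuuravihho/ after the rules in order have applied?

jaeruoravihu

Rule 1 (degemination): /hh/ is a geminate; the first /h/ deletes. /jairuuravihho/ → jairuuraviho.
Rule 2 (pre-rhotic lowering): /i/ is a high vowel immediately before /r/, so it lowers to [e]. /u/ is a high vowel immediately before /r/, so it lowers to [o]. /jairuuraviho/ → jaeruoraviho.
Rule 3 (final vowel raising): /o/ is a mid vowel in word-final position, so it raises to [u]. /jaeruoraviho/ → jaeruoravihu.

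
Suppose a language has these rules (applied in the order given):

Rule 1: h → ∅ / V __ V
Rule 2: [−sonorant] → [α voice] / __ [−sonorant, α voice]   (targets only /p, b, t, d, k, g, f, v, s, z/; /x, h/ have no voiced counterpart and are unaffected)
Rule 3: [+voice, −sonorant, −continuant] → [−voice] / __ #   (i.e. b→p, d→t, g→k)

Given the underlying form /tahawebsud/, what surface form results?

Rule 1 (intervocalic h-deletion): /h/ occurs between vowels /a/ and /a/, so it deletes. /tahawebsud/ → taawebsud.
Rule 2 (regressive voicing assimilation): /b/ precedes the voiceless obstruent /s/, so it devoices to [p] by assimilation. /taawebsud/ → taawepsud.
Rule 3 (final devoicing): /d/ is a voiced stop in word-final position, so it devoices to [t]. /taawepsud/ → taawepsut.

taawepsut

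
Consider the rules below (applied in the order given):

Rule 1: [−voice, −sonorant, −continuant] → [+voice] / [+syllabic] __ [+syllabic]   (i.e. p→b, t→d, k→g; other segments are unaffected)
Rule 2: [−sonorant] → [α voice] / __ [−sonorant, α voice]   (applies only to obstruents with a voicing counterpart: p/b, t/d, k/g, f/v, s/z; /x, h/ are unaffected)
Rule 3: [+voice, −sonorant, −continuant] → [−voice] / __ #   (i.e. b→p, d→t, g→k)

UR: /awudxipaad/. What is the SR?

awutxibaat

Rule 1 (intervocalic voicing): /p/ is a voiceless stop between vowels /i/ and /a/, so it voices to [b]. /awudxipaad/ → awudxibaad.
Rule 2 (regressive voicing assimilation): /d/ precedes the voiceless obstruent /x/, so it devoices to [t] by assimilation. /awudxibaad/ → awutxibaad.
Rule 3 (final devoicing): /d/ is a voiced stop in word-final position, so it devoices to [t]. /awutxibaad/ → awutxibaat.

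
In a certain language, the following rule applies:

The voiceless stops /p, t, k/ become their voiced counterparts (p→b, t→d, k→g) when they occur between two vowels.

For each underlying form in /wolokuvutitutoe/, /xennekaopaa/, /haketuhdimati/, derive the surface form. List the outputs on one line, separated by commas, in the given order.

wologuvudidudoe, xennegaobaa, hageduhdimadi

/wolokuvutitutoe/: /k/ is a voiceless stop between vowels /o/ and /u/, so it voices to [g]. /t/ is a voiceless stop between vowels /u/ and /i/, so it voices to [d]. /t/ is a voiceless stop between vowels /i/ and /u/, so it voices to [d]. /t/ is a voiceless stop between vowels /u/ and /o/, so it voices to [d]. → [wologuvudidudoe].
/xennekaopaa/: /k/ is a voiceless stop between vowels /e/ and /a/, so it voices to [g]. /p/ is a voiceless stop between vowels /o/ and /a/, so it voices to [b]. → [xennegaobaa].
/haketuhdimati/: /k/ is a voiceless stop between vowels /a/ and /e/, so it voices to [g]. /t/ is a voiceless stop between vowels /e/ and /u/, so it voices to [d]. /t/ is a voiceless stop between vowels /a/ and /i/, so it voices to [d]. → [hageduhdimadi].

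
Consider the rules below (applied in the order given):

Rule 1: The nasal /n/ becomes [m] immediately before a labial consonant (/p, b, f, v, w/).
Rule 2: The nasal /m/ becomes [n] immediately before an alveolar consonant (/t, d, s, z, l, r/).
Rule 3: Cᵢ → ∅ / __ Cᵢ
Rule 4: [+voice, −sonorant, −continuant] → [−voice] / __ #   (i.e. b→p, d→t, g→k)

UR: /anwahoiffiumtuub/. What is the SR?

Rule 1 (nasal place assimilation): /n/ precedes the labial consonant /w/, so it assimilates in place to [m]. /anwahoiffiumtuub/ → amwahoiffiumtuub.
Rule 2 (nasal place assimilation): /m/ precedes the alveolar consonant /t/, so it assimilates in place to [n]. /amwahoiffiumtuub/ → amwahoiffiuntuub.
Rule 3 (degemination): /ff/ is a geminate; the first /f/ deletes. /amwahoiffiuntuub/ → amwahoifiuntuub.
Rule 4 (final devoicing): /b/ is a voiced stop in word-final position, so it devoices to [p]. /amwahoifiuntuub/ → amwahoifiuntuup.

amwahoifiuntuup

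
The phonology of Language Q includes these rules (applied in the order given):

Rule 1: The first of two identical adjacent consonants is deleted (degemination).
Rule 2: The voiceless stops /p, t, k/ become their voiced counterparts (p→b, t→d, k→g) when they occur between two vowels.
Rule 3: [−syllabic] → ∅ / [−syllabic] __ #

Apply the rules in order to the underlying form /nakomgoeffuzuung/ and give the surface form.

nagomgoefuzuun

Rule 1 (degemination): /ff/ is a geminate; the first /f/ deletes. /nakomgoeffuzuung/ → nakomgoefuzuung.
Rule 2 (intervocalic voicing): /k/ is a voiceless stop between vowels /a/ and /o/, so it voices to [g]. /nakomgoefuzuung/ → nagomgoefuzuung.
Rule 3 (final cluster simplification): /g/ is the second consonant of a word-final cluster /ng/, so it deletes. /nagomgoefuzuung/ → nagomgoefuzuun.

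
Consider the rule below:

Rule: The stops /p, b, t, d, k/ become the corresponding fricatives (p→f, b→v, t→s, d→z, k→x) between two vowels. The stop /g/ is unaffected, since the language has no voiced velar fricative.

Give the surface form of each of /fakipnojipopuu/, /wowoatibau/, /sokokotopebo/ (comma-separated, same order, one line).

faxipnojifofuu, wowoasivau, soxoxosofevo

/fakipnojipopuu/: /k/ is a stop between vowels /a/ and /i/, so it spirantizes to the fricative [x]. /p/ is a stop between vowels /i/ and /o/, so it spirantizes to the fricative [f]. /p/ is a stop between vowels /o/ and /u/, so it spirantizes to the fricative [f]. → [faxipnojifofuu].
/wowoatibau/: /t/ is a stop between vowels /a/ and /i/, so it spirantizes to the fricative [s]. /b/ is a stop between vowels /i/ and /a/, so it spirantizes to the fricative [v]. → [wowoasivau].
/sokokotopebo/: /k/ is a stop between vowels /o/ and /o/, so it spirantizes to the fricative [x]. /k/ is a stop between vowels /o/ and /o/, so it spirantizes to the fricative [x]. /t/ is a stop between vowels /o/ and /o/, so it spirantizes to the fricative [s]. /p/ is a stop between vowels /o/ and /e/, so it spirantizes to the fricative [f]. /b/ is a stop between vowels /e/ and /o/, so it spirantizes to the fricative [v]. → [soxoxosofevo].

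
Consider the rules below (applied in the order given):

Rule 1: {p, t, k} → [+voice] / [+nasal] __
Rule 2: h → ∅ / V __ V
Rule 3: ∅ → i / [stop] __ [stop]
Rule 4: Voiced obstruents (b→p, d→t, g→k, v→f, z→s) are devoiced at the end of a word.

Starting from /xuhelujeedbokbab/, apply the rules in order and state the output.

Rule 1 (post-nasal voicing): no segment meets the environment; /xuhelujeedbokbab/ is unchanged.
Rule 2 (intervocalic h-deletion): /h/ occurs between vowels /u/ and /e/, so it deletes. /xuhelujeedbokbab/ → xuelujeedbokbab.
Rule 3 (stop-cluster i-epenthesis): /d/ and /b/ form a stop–stop cluster, so [i] is inserted between them. /k/ and /b/ form a stop–stop cluster, so [i] is inserted between them. /xuelujeedbokbab/ → xuelujeedibokibab.
Rule 4 (final devoicing): /b/ is a voiced obstruent in word-final position, so it devoices to [p]. /xuelujeedibokibab/ → xuelujeedibokibap.

xuelujeedibokibap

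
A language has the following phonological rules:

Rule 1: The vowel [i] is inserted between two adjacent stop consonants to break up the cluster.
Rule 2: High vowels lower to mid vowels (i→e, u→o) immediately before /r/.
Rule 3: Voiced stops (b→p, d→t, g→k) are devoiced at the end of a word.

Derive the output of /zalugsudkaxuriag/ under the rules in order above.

zalugsudikaxoriak

Rule 1 (stop-cluster i-epenthesis): /d/ and /k/ form a stop–stop cluster, so [i] is inserted between them. /zalugsudkaxuriag/ → zalugsudikaxuriag.
Rule 2 (pre-rhotic lowering): /u/ is a high vowel immediately before /r/, so it lowers to [o]. /zalugsudikaxuriag/ → zalugsudikaxoriag.
Rule 3 (final devoicing): /g/ is a voiced stop in word-final position, so it devoices to [k]. /zalugsudikaxoriag/ → zalugsudikaxoriak.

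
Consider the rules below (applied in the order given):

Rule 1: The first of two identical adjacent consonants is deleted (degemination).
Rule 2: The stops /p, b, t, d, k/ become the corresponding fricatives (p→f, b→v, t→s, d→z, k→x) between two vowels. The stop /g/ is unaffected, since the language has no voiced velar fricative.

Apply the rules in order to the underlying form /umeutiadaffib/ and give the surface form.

Rule 1 (degemination): /ff/ is a geminate; the first /f/ deletes. /umeutiadaffib/ → umeutiadafib.
Rule 2 (intervocalic spirantization): /t/ is a stop between vowels /u/ and /i/, so it spirantizes to the fricative [s]. /d/ is a stop between vowels /a/ and /a/, so it spirantizes to the fricative [z]. /umeutiadafib/ → umeusiazafib.

umeusiazafib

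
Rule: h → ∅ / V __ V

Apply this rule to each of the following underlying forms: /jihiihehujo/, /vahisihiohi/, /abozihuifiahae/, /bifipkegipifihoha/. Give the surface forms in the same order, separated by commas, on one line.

jiiieujo, vaisiioi, aboziuifiaae, bifipkegipifioa

/jihiihehujo/: /h/ occurs between vowels /i/ and /i/, so it deletes. /h/ occurs between vowels /i/ and /e/, so it deletes. /h/ occurs between vowels /e/ and /u/, so it deletes. → [jiiieujo].
/vahisihiohi/: /h/ occurs between vowels /a/ and /i/, so it deletes. /h/ occurs between vowels /i/ and /i/, so it deletes. /h/ occurs between vowels /o/ and /i/, so it deletes. → [vaisiioi].
/abozihuifiahae/: /h/ occurs between vowels /i/ and /u/, so it deletes. /h/ occurs between vowels /a/ and /a/, so it deletes. → [aboziuifiaae].
/bifipkegipifihoha/: /h/ occurs between vowels /i/ and /o/, so it deletes. /h/ occurs between vowels /o/ and /a/, so it deletes. → [bifipkegipifioa].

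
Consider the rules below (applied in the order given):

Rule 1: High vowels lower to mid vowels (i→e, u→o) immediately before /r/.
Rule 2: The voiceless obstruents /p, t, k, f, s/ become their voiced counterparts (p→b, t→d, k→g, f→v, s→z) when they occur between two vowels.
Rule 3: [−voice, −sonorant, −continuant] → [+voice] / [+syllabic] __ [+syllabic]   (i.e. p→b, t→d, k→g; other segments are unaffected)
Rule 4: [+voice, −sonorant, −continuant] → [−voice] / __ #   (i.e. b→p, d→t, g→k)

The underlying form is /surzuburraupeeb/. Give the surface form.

sorzuborraubeep

Rule 1 (pre-rhotic lowering): /u/ is a high vowel immediately before /r/, so it lowers to [o]. /u/ is a high vowel immediately before /r/, so it lowers to [o]. /surzuburraupeeb/ → sorzuborraupeeb.
Rule 2 (intervocalic voicing): /p/ is a voiceless obstruent between vowels /u/ and /e/, so it voices to [b]. /sorzuborraupeeb/ → sorzuborraubeeb.
Rule 3 (intervocalic voicing): no segment meets the environment; /sorzuborraubeeb/ is unchanged.
Rule 4 (final devoicing): /b/ is a voiced stop in word-final position, so it devoices to [p]. /sorzuborraubeeb/ → sorzuborraubeep.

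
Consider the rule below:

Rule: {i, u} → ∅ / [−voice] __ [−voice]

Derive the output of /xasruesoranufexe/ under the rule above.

No segment of /xasruesoranufexe/ meets the structural description of the rule, so the form surfaces unchanged.

xasruesoranufexe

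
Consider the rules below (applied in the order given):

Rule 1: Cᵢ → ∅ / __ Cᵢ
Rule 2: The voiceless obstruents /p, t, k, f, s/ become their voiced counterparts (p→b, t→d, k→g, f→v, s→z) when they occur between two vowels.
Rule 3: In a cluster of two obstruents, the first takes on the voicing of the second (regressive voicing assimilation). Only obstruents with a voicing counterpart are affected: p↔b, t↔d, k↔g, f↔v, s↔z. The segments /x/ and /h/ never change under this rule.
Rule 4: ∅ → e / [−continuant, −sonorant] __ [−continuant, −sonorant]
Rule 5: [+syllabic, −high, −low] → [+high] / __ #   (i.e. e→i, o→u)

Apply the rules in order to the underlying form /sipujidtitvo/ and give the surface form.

sibujitetidvu

Rule 1 (degemination): no segment meets the environment; /sipujidtitvo/ is unchanged.
Rule 2 (intervocalic voicing): /p/ is a voiceless obstruent between vowels /i/ and /u/, so it voices to [b]. /sipujidtitvo/ → sibujidtitvo.
Rule 3 (regressive voicing assimilation): /d/ precedes the voiceless obstruent /t/, so it devoices to [t] by assimilation. /t/ precedes the voiced obstruent /v/, so it voices to [d] by assimilation. /sibujidtitvo/ → sibujittidvo.
Rule 4 (stop-cluster e-epenthesis): /t/ and /t/ form a stop–stop cluster, so [e] is inserted between them. /sibujittidvo/ → sibujitetidvo.
Rule 5 (final vowel raising): /o/ is a mid vowel in word-final position, so it raises to [u]. /sibujitetidvo/ → sibujitetidvu.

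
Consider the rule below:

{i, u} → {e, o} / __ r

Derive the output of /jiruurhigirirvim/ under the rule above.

Scanning /jiruurhigirirvim/: /i/ is a high vowel immediately before /r/, so it lowers to [e]; /u/ at position 4 is not in the conditioning environment; /u/ is a high vowel immediately before /r/, so it lowers to [o]; /i/ at position 8 is not in the conditioning environment; /i/ is a high vowel immediately before /r/, so it lowers to [e]; /i/ is a high vowel immediately before /r/, so it lowers to [e]; /i/ at position 15 is not in the conditioning environment.
Result: [jeruorhigerervim].

jeruorhigerervim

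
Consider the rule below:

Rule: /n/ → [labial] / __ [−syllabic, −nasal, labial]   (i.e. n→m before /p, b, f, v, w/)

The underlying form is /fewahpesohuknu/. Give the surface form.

No segment of /fewahpesohuknu/ meets the structural description of the rule, so the form surfaces unchanged.

fewahpesohuknu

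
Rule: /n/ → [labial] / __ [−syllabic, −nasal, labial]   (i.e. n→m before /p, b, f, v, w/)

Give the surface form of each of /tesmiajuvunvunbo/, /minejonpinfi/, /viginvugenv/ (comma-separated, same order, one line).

tesmiajuvumvumbo, minejompimfi, vigimvugemv

/tesmiajuvunvunbo/: /n/ precedes the labial consonant /v/, so it assimilates in place to [m]. /n/ precedes the labial consonant /b/, so it assimilates in place to [m]. → [tesmiajuvumvumbo].
/minejonpinfi/: /n/ precedes the labial consonant /p/, so it assimilates in place to [m]. /n/ precedes the labial consonant /f/, so it assimilates in place to [m]. → [minejompimfi].
/viginvugenv/: /n/ precedes the labial consonant /v/, so it assimilates in place to [m]. /n/ precedes the labial consonant /v/, so it assimilates in place to [m]. → [vigimvugemv].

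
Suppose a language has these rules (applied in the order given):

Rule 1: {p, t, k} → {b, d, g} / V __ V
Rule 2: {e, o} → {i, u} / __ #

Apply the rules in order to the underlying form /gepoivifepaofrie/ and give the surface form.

Rule 1 (intervocalic voicing): /p/ is a voiceless stop between vowels /e/ and /o/, so it voices to [b]. /p/ is a voiceless stop between vowels /e/ and /a/, so it voices to [b]. /gepoivifepaofrie/ → geboivifebaofrie.
Rule 2 (final vowel raising): /e/ is a mid vowel in word-final position, so it raises to [i]. /geboivifebaofrie/ → geboivifebaofrii.

geboivifebaofrii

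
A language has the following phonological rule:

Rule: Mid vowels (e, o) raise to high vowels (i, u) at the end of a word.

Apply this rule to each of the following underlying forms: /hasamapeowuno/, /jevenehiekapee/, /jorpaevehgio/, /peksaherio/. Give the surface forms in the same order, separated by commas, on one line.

hasamapeowunu, jevenehiekapei, jorpaevehgiu, peksaheriu

/hasamapeowuno/: /o/ is a mid vowel in word-final position, so it raises to [u]. → [hasamapeowunu].
/jevenehiekapee/: /e/ is a mid vowel in word-final position, so it raises to [i]. → [jevenehiekapei].
/jorpaevehgio/: /o/ is a mid vowel in word-final position, so it raises to [u]. → [jorpaevehgiu].
/peksaherio/: /o/ is a mid vowel in word-final position, so it raises to [u]. → [peksaheriu].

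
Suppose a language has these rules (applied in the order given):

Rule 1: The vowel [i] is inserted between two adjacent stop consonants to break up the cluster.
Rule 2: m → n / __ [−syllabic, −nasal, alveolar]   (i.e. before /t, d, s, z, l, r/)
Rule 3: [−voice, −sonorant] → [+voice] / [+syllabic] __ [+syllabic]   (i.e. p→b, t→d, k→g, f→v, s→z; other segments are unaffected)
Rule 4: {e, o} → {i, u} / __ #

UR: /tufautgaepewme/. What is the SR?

tuvaudigaebewmi

Rule 1 (stop-cluster i-epenthesis): /t/ and /g/ form a stop–stop cluster, so [i] is inserted between them. /tufautgaepewme/ → tufautigaepewme.
Rule 2 (nasal place assimilation): no segment meets the environment; /tufautigaepewme/ is unchanged.
Rule 3 (intervocalic voicing): /f/ is a voiceless obstruent between vowels /u/ and /a/, so it voices to [v]. /t/ is a voiceless obstruent between vowels /u/ and /i/, so it voices to [d]. /p/ is a voiceless obstruent between vowels /e/ and /e/, so it voices to [b]. /tufautigaepewme/ → tuvaudigaebewme.
Rule 4 (final vowel raising): /e/ is a mid vowel in word-final position, so it raises to [i]. /tuvaudigaebewme/ → tuvaudigaebewmi.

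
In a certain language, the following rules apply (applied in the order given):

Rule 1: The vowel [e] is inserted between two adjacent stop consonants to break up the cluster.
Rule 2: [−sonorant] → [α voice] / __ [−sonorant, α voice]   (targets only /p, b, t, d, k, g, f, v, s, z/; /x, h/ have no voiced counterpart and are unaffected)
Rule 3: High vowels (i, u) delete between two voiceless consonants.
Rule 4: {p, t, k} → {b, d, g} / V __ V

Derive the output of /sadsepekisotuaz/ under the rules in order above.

Rule 1 (stop-cluster e-epenthesis): no segment meets the environment; /sadsepekisotuaz/ is unchanged.
Rule 2 (regressive voicing assimilation): /d/ precedes the voiceless obstruent /s/, so it devoices to [t] by assimilation. /sadsepekisotuaz/ → satsepekisotuaz.
Rule 3 (high vowel syncope): /i/ is a high vowel flanked by voiceless consonants /k/ and /s/, so it deletes. /satsepekisotuaz/ → satsepeksotuaz.
Rule 4 (intervocalic voicing): /p/ is a voiceless stop between vowels /e/ and /e/, so it voices to [b]. /t/ is a voiceless stop between vowels /o/ and /u/, so it voices to [d]. /satsepeksotuaz/ → satsebeksoduaz.

satsebeksoduaz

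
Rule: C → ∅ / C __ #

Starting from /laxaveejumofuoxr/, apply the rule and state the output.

laxaveejumofuox

/r/ is the second consonant of a word-final cluster /xr/, so it deletes.
The other instances of /l/, /x/, /v/, /j/, /m/, /f/ do not occur in the required environment and remain unchanged.
Surface form: [laxaveejumofuox].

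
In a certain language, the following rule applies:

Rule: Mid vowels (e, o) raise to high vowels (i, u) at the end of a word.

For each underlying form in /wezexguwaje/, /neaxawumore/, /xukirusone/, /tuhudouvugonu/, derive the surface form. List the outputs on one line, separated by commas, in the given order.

/wezexguwaje/: /e/ is a mid vowel in word-final position, so it raises to [i]. → [wezexguwaji].
/neaxawumore/: /e/ is a mid vowel in word-final position, so it raises to [i]. → [neaxawumori].
/xukirusone/: /e/ is a mid vowel in word-final position, so it raises to [i]. → [xukirusoni].
/tuhudouvugonu/: the rule's environment is not met; surfaces unchanged as [tuhudouvugonu].

wezexguwaji, neaxawumori, xukirusoni, tuhudouvugonu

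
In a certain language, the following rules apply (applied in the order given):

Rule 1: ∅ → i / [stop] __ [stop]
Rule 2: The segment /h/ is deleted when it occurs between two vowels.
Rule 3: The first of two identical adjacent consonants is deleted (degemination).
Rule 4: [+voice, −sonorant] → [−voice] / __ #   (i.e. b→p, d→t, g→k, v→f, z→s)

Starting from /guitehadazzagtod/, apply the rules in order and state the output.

guiteadazagitot

Rule 1 (stop-cluster i-epenthesis): /g/ and /t/ form a stop–stop cluster, so [i] is inserted between them. /guitehadazzagtod/ → guitehadazzagitod.
Rule 2 (intervocalic h-deletion): /h/ occurs between vowels /e/ and /a/, so it deletes. /guitehadazzagitod/ → guiteadazzagitod.
Rule 3 (degemination): /zz/ is a geminate; the first /z/ deletes. /guiteadazzagitod/ → guiteadazagitod.
Rule 4 (final devoicing): /d/ is a voiced obstruent in word-final position, so it devoices to [t]. /guiteadazagitod/ → guiteadazagitot.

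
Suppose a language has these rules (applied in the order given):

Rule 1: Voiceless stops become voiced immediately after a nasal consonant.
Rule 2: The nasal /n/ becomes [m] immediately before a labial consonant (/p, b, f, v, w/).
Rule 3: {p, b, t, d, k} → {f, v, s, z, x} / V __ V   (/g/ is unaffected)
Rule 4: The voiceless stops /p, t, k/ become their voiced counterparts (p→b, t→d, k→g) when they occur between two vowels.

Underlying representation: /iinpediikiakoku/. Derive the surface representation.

iimbeziixiaxoxu

Rule 1 (post-nasal voicing): /p/ is a voiceless stop immediately after the nasal /n/, so it voices to [b]. /iinpediikiakoku/ → iinbediikiakoku.
Rule 2 (nasal place assimilation): /n/ precedes the labial consonant /b/, so it assimilates in place to [m]. /iinbediikiakoku/ → iimbediikiakoku.
Rule 3 (intervocalic spirantization): /d/ is a stop between vowels /e/ and /i/, so it spirantizes to the fricative [z]. /k/ is a stop between vowels /i/ and /i/, so it spirantizes to the fricative [x]. /k/ is a stop between vowels /a/ and /o/, so it spirantizes to the fricative [x]. /k/ is a stop between vowels /o/ and /u/, so it spirantizes to the fricative [x]. /iimbediikiakoku/ → iimbeziixiaxoxu.
Rule 4 (intervocalic voicing): no segment meets the environment; /iimbeziixiaxoxu/ is unchanged.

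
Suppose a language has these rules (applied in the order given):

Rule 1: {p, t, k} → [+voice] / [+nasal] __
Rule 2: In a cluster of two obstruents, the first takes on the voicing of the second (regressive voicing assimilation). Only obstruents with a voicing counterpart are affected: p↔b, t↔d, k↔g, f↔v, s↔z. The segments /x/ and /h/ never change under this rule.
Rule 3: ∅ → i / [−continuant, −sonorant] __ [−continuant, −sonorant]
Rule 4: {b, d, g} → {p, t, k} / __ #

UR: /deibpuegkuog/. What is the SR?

Rule 1 (post-nasal voicing): no segment meets the environment; /deibpuegkuog/ is unchanged.
Rule 2 (regressive voicing assimilation): /b/ precedes the voiceless obstruent /p/, so it devoices to [p] by assimilation. /g/ precedes the voiceless obstruent /k/, so it devoices to [k] by assimilation. /deibpuegkuog/ → deippuekkuog.
Rule 3 (stop-cluster i-epenthesis): /p/ and /p/ form a stop–stop cluster, so [i] is inserted between them. /k/ and /k/ form a stop–stop cluster, so [i] is inserted between them. /deippuekkuog/ → deipipuekikuog.
Rule 4 (final devoicing): /g/ is a voiced stop in word-final position, so it devoices to [k]. /deipipuekikuog/ → deipipuekikuok.

deipipuekikuok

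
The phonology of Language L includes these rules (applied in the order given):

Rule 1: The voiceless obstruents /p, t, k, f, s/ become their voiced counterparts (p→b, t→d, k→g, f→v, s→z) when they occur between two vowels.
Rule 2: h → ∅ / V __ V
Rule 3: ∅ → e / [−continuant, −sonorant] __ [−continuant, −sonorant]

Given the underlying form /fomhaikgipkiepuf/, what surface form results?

fomhaikegipekiebuf

Rule 1 (intervocalic voicing): /p/ is a voiceless obstruent between vowels /e/ and /u/, so it voices to [b]. /fomhaikgipkiepuf/ → fomhaikgipkiebuf.
Rule 2 (intervocalic h-deletion): no segment meets the environment; /fomhaikgipkiebuf/ is unchanged.
Rule 3 (stop-cluster e-epenthesis): /k/ and /g/ form a stop–stop cluster, so [e] is inserted between them. /p/ and /k/ form a stop–stop cluster, so [e] is inserted between them. /fomhaikgipkiebuf/ → fomhaikegipekiebuf.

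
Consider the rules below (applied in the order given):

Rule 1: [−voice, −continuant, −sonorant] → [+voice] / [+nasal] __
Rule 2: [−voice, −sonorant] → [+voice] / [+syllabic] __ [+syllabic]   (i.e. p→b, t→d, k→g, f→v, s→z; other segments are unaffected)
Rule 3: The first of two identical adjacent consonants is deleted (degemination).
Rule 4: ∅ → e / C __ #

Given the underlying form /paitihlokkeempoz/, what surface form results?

Rule 1 (post-nasal voicing): /p/ is a voiceless stop immediately after the nasal /m/, so it voices to [b]. /paitihlokkeempoz/ → paitihlokkeemboz.
Rule 2 (intervocalic voicing): /t/ is a voiceless obstruent between vowels /i/ and /i/, so it voices to [d]. /paitihlokkeemboz/ → paidihlokkeemboz.
Rule 3 (degemination): /kk/ is a geminate; the first /k/ deletes. /paidihlokkeemboz/ → paidihlokeemboz.
Rule 4 (final e-epenthesis): the form ends in the consonant /z/, so [e] is inserted word-finally. /paidihlokeemboz/ → paidihlokeemboze.

paidihlokeemboze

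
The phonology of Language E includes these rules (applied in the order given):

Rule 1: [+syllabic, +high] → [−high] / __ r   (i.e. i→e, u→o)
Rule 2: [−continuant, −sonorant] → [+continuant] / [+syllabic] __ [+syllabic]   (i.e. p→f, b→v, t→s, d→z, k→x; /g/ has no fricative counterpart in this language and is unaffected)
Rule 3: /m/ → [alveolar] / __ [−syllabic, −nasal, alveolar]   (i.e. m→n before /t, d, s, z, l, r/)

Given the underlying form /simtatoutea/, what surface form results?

sintasousea

Rule 1 (pre-rhotic lowering): no segment meets the environment; /simtatoutea/ is unchanged.
Rule 2 (intervocalic spirantization): /t/ is a stop between vowels /a/ and /o/, so it spirantizes to the fricative [s]. /t/ is a stop between vowels /u/ and /e/, so it spirantizes to the fricative [s]. /simtatoutea/ → simtasousea.
Rule 3 (nasal place assimilation): /m/ precedes the alveolar consonant /t/, so it assimilates in place to [n]. /simtasousea/ → sintasousea.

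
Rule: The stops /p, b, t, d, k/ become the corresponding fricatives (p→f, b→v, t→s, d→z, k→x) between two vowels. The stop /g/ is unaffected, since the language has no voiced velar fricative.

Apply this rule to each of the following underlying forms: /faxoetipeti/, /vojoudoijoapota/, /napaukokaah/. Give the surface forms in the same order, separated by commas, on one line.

faxoesifesi, vojouzoijoafosa, nafauxoxaah

/faxoetipeti/: /t/ is a stop between vowels /e/ and /i/, so it spirantizes to the fricative [s]. /p/ is a stop between vowels /i/ and /e/, so it spirantizes to the fricative [f]. /t/ is a stop between vowels /e/ and /i/, so it spirantizes to the fricative [s]. → [faxoesifesi].
/vojoudoijoapota/: /d/ is a stop between vowels /u/ and /o/, so it spirantizes to the fricative [z]. /p/ is a stop between vowels /a/ and /o/, so it spirantizes to the fricative [f]. /t/ is a stop between vowels /o/ and /a/, so it spirantizes to the fricative [s]. → [vojouzoijoafosa].
/napaukokaah/: /p/ is a stop between vowels /a/ and /a/, so it spirantizes to the fricative [f]. /k/ is a stop between vowels /u/ and /o/, so it spirantizes to the fricative [x]. /k/ is a stop between vowels /o/ and /a/, so it spirantizes to the fricative [x]. → [nafauxoxaah].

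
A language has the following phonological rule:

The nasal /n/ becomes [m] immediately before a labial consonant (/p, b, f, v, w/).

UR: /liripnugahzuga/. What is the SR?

liripnugahzuga

No segment of /liripnugahzuga/ meets the structural description of the rule, so the form surfaces unchanged.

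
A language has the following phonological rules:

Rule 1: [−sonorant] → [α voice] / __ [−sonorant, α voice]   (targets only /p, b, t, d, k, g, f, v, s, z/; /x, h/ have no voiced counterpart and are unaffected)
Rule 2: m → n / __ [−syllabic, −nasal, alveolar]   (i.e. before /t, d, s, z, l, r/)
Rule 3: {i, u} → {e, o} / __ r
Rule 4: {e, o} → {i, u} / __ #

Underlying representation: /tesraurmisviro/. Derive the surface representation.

Rule 1 (regressive voicing assimilation): /s/ precedes the voiced obstruent /v/, so it voices to [z] by assimilation. /tesraurmisviro/ → tesraurmizviro.
Rule 2 (nasal place assimilation): no segment meets the environment; /tesraurmizviro/ is unchanged.
Rule 3 (pre-rhotic lowering): /u/ is a high vowel immediately before /r/, so it lowers to [o]. /i/ is a high vowel immediately before /r/, so it lowers to [e]. /tesraurmizviro/ → tesraormizvero.
Rule 4 (final vowel raising): /o/ is a mid vowel in word-final position, so it raises to [u]. /tesraormizvero/ → tesraormizveru.

tesraormizveru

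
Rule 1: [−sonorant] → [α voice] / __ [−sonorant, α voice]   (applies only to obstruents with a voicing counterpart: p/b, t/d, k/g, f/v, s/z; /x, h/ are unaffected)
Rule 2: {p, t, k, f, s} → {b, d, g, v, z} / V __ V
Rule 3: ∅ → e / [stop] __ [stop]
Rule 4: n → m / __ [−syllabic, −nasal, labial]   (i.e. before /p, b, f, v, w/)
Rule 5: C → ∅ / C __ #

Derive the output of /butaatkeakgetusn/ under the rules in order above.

Rule 1 (regressive voicing assimilation): /k/ precedes the voiced obstruent /g/, so it voices to [g] by assimilation. /butaatkeakgetusn/ → butaatkeaggetusn.
Rule 2 (intervocalic voicing): /t/ is a voiceless obstruent between vowels /u/ and /a/, so it voices to [d]. /t/ is a voiceless obstruent between vowels /e/ and /u/, so it voices to [d]. /butaatkeaggetusn/ → budaatkeaggedusn.
Rule 3 (stop-cluster e-epenthesis): /t/ and /k/ form a stop–stop cluster, so [e] is inserted between them. /g/ and /g/ form a stop–stop cluster, so [e] is inserted between them. /budaatkeaggedusn/ → budaatekeagegedusn.
Rule 4 (nasal place assimilation): no segment meets the environment; /budaatekeagegedusn/ is unchanged.
Rule 5 (final cluster simplification): /n/ is the second consonant of a word-final cluster /sn/, so it deletes. /budaatekeagegedusn/ → budaatekeagegedus.

budaatekeagegedus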